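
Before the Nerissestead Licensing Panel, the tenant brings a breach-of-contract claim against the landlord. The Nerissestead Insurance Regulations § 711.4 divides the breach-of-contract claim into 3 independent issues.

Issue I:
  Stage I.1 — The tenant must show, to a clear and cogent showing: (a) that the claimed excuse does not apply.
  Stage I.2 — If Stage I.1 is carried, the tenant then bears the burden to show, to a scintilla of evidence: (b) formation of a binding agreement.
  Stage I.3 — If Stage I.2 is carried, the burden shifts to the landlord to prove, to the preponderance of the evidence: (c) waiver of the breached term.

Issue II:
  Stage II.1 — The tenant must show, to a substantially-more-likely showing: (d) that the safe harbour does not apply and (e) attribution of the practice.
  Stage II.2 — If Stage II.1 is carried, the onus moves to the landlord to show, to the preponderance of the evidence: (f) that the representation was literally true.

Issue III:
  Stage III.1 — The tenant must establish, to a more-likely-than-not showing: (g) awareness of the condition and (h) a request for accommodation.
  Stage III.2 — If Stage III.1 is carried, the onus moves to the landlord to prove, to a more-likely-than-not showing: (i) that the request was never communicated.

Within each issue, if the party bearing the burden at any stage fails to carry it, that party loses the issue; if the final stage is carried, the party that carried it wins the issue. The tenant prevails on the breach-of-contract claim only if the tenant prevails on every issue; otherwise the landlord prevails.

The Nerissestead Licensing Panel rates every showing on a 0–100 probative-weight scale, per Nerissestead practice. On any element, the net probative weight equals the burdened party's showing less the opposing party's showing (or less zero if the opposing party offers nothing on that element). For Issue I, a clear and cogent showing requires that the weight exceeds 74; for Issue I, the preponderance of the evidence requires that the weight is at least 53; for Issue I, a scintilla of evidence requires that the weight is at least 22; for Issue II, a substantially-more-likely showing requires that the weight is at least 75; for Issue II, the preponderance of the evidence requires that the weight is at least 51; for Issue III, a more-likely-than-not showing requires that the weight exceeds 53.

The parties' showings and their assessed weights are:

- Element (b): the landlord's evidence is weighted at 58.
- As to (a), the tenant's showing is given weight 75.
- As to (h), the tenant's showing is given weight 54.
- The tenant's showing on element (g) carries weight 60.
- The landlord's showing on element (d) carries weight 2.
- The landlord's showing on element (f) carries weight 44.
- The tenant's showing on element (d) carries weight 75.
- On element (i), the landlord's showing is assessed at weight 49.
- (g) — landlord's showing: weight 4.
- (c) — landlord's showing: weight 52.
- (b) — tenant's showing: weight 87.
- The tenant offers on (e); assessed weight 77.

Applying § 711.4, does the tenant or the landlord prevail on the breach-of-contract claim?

— Issue I —
At Stage I.1 the tenant must meet a clear and cogent showing (weight exceeds 74): on (a) the weight is 75, > 74, so (a) meets the standard.
  Stage I.1 carried; the burden remains with the tenant.
At Stage I.2 the tenant must meet a scintilla of evidence (weight is at least 22): on (b) the weight is 87 less the opposing 58 gives net 29, which does reach 22, so (b) meets the standard.
  The tenant carries Stage I.2; the landlord now bears the burden.
At Stage I.3 the landlord must meet the preponderance of the evidence (weight is at least 53): on (c) the weight is 52, < 53, so (c) does not meet the standard.
  The landlord does not carry Stage I.3.
The analysis ends at Stage I.3; the tenant prevails on this issue.
— Issue II —
Stage II.1 — burden on tenant; standard: a substantially-more-likely showing (weight is at least 75).
    (d): 75 − 2 = 73 < 75 [not met]
    (e): 77 ≥ 75 [met]
  Stage II.1 not carried; the tenant fails its burden.
The analysis ends at Stage II.1; the landlord prevails on this issue.
— Issue III —
At Stage III.1 the tenant must meet a more-likely-than-not showing (weight exceeds 53): on (g) the weight is 60 less the opposing 4 gives net 56, > 53, so (g) meets the standard; on (h) the weight is 54, which does exceed 53, so (h) meets the standard.
  Stage III.1 is satisfied; the onus moves to the landlord.
At Stage III.2 the landlord must meet a more-likely-than-not showing (weight exceeds 53): on (i) the weight is 49, which does not exceed 53, so (i) does not meet the standard.
  Not every element is met, so the landlord fails to carry Stage III.2.
The analysis ends at Stage III.2; the tenant prevails on this issue.
Per-issue: Issue I → tenant; Issue II → landlord; Issue III → tenant. The tenant must prevail on every issue; overall, the landlord prevails.

landlord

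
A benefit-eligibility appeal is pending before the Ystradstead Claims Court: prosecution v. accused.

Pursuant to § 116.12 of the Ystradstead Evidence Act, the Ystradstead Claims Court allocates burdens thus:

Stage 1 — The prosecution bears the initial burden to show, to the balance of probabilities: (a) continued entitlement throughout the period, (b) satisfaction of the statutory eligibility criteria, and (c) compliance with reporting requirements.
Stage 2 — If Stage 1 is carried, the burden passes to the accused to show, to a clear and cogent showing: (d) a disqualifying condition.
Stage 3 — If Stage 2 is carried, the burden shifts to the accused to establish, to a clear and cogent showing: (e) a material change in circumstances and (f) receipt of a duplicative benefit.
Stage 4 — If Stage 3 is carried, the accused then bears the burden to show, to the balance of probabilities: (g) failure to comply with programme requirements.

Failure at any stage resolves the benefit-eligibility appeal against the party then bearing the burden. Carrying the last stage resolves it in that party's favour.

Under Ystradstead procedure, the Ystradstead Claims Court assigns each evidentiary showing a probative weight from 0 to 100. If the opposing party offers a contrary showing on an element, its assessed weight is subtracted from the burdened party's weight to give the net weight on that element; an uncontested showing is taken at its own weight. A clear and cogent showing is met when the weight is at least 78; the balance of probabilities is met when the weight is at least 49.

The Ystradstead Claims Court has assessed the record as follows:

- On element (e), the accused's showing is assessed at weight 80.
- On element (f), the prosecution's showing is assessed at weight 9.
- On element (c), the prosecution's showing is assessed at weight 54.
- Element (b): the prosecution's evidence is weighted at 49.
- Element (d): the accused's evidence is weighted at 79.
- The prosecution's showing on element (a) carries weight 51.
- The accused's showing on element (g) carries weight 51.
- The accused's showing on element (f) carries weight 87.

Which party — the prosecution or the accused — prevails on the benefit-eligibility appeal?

Stage 1 — burden on prosecution; standard: the balance of probabilities (weight is at least 49).
    (a): 51 ≥ 49 [met]
    (b): 49 ≥ 49 [met]
    (c): 54 ≥ 49 [met]
  All elements met. The burden passes to the accused.
Stage 2 — burden on accused; standard: a clear and cogent showing (weight is at least 78).
    (d): 79 ≥ 78 [met]
  Stage 2 is satisfied; the accused continues to bear the burden.
Stage 3 — burden on accused; standard: a clear and cogent showing (weight is at least 78).
    (e): 80 ≥ 78 [met]
    (f): 87 − 9 = 78 ≥ 78 [met]
  Stage 3 carried; the burden remains with the accused.
Stage 4 — burden on accused; standard: the balance of probabilities (weight is at least 49).
    (g): 51 ≥ 49 [met]
  The accused carries the last stage.
With every stage satisfied, the accused prevails.

accused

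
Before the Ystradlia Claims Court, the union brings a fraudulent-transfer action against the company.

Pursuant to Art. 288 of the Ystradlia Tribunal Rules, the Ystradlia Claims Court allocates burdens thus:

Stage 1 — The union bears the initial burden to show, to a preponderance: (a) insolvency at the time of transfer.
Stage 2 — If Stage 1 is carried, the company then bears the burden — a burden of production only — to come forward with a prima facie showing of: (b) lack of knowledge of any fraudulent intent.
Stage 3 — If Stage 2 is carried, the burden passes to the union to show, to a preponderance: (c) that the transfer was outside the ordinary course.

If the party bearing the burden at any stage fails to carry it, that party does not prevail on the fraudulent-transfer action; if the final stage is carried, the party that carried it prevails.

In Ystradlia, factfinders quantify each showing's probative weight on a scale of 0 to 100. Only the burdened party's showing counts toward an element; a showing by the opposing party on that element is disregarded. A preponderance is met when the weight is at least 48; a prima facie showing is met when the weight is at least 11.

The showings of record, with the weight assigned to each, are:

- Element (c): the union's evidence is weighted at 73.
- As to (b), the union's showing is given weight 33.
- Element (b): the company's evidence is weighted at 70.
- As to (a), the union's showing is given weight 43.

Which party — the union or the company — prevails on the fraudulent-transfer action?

At Stage 1 the union must meet a preponderance (weight is at least 48): on (a) the weight is 43, < 48, so (a) does not meet the standard.
  The union does not carry Stage 1.
The analysis ends at Stage 1; the company prevails.

company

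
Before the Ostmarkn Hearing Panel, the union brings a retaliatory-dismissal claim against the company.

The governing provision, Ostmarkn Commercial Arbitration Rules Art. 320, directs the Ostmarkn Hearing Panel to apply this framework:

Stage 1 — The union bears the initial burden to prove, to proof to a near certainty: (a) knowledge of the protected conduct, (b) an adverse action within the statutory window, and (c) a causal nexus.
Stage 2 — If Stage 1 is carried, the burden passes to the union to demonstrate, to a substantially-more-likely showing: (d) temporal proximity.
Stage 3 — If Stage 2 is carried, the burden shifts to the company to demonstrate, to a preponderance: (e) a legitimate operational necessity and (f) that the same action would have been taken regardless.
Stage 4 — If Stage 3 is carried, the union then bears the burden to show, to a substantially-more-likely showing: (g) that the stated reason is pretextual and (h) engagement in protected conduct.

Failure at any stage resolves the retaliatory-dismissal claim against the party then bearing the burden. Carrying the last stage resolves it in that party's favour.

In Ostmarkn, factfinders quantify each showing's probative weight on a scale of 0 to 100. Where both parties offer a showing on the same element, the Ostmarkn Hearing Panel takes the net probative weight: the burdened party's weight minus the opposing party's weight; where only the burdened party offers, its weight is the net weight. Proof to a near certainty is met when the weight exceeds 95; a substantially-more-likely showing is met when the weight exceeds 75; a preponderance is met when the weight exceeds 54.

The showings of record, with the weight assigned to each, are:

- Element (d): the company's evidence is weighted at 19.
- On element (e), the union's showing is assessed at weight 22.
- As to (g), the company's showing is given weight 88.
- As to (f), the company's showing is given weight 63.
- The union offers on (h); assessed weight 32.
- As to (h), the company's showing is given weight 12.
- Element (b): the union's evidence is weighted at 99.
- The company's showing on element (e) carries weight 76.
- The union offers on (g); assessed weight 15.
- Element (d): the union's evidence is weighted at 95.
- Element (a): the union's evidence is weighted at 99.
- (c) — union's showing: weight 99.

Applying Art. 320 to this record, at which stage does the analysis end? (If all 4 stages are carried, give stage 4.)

Stage 1 — burden on union; standard: proof to a near certainty (weight exceeds 95).
    (a): 99 > 95 [met]
    (b): 99 > 95 [met]
    (c): 99 > 95 [met]
  All elements met. The union retains the burden for Stage 2.
Stage 2 — burden on union; standard: a substantially-more-likely showing (weight exceeds 75).
    (d): 95 − 19 = 76 > 75 [met]
  Stage 2 carried; the burden shifts to the company.
Stage 3 — burden on company; standard: a preponderance (weight exceeds 54).
    (e): 76 − 22 = 54 ≤ 54 [not met]
    (f): 63 > 54 [met]
  Not every element is met, so the company fails to carry Stage 3.
The analysis ends at Stage 3; the union prevails.

stage 3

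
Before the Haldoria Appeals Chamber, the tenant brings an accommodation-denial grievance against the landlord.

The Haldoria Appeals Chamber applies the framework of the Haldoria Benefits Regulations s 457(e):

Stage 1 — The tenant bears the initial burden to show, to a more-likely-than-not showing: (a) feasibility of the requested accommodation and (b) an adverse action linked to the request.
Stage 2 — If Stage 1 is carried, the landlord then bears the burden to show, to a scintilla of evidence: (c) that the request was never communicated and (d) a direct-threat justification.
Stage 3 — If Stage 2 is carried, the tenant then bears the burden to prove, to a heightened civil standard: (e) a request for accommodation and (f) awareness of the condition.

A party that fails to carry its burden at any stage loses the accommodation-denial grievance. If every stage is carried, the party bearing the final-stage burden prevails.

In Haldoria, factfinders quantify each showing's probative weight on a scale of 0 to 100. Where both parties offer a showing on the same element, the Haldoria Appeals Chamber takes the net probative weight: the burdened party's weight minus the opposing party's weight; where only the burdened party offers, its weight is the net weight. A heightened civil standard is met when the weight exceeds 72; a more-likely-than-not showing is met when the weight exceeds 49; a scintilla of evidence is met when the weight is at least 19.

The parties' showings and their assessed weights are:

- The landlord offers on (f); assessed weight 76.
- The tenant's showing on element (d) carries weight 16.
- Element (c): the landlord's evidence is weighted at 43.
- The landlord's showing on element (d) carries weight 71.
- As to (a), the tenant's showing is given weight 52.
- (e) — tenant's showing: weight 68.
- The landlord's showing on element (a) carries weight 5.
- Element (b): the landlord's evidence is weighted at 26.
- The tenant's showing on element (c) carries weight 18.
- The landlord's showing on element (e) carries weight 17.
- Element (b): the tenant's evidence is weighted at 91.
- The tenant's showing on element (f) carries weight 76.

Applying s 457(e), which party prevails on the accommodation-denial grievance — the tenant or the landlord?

landlord

Stage 1 (tenant, a more-likely-than-not showing, weight exceeds 49): (a) net 52−5=47 ≤ 49 — fails; (b) net 91−26=65 > 49 — meets.
  Not every element is met, so the tenant fails to carry Stage 1.
The analysis ends at Stage 1; the landlord prevails.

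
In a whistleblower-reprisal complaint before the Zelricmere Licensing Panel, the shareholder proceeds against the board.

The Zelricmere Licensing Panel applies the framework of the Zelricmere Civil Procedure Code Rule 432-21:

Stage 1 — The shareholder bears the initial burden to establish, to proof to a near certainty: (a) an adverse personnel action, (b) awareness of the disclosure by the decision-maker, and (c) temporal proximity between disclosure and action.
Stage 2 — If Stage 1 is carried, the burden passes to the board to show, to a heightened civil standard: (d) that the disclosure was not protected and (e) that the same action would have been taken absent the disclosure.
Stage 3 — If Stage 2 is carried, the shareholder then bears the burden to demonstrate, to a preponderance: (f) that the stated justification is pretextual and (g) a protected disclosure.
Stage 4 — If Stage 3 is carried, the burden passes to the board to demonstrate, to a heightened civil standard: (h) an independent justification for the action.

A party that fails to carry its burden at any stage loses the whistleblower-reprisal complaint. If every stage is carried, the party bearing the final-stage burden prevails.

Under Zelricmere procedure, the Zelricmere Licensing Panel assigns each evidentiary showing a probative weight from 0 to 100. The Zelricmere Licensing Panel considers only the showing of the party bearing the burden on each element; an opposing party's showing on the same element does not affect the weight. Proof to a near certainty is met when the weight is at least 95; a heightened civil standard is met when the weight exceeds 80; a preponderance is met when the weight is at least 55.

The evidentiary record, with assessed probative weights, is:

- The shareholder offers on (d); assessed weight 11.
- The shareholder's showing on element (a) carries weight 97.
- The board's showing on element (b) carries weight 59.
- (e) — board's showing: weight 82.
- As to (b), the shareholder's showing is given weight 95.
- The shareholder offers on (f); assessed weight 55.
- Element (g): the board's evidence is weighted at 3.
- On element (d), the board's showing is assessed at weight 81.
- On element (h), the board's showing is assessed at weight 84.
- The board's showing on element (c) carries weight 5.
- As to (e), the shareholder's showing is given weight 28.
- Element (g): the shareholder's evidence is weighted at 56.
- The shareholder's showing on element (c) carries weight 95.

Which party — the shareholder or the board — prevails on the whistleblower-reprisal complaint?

board

Stage 1 (shareholder, proof to a near certainty, weight is at least 95): (a) 97 ≥ 95 — meets; (b) 95 (board's 59 disregarded) ≥ 95 — meets; (c) 95 (board's 5 disregarded) ≥ 95 — meets.
  Stage 1 carried; the burden shifts to the board.
Stage 2 (board, a heightened civil standard, weight exceeds 80): (d) 81 (shareholder's 11 disregarded) > 80 — meets; (e) 82 (shareholder's 28 disregarded) > 80 — meets.
  Stage 2 carried; the burden shifts to the shareholder.
Stage 3 (shareholder, a preponderance, weight is at least 55): (f) 55 ≥ 55 — meets; (g) 56 (board's 3 disregarded) ≥ 55 — meets.
  The shareholder carries Stage 3; the board now bears the burden.
Stage 4 (board, a heightened civil standard, weight exceeds 80): (h) 84 > 80 — meets.
  The board carries the last stage.
Every stage carried; the board prevails.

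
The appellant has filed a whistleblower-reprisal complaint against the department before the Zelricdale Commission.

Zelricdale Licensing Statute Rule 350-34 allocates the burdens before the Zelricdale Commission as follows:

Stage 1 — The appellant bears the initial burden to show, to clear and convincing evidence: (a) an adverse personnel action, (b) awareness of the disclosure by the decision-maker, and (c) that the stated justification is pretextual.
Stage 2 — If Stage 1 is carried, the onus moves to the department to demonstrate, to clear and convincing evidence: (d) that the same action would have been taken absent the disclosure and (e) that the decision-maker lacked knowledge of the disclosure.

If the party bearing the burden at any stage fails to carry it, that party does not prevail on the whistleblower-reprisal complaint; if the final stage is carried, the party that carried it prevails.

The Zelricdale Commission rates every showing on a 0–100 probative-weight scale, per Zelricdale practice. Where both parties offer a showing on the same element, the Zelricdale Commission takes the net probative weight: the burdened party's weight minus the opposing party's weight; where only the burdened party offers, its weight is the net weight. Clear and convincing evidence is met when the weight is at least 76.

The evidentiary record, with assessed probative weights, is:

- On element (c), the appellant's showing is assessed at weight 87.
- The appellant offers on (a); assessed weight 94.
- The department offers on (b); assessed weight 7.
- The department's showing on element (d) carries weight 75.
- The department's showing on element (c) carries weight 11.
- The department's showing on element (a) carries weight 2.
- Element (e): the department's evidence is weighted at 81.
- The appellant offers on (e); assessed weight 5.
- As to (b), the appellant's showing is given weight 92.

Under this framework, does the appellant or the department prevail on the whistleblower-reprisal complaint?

At Stage 1 the appellant must meet clear and convincing evidence (weight is at least 76): on (a) the weight is 94 less the opposing 2 gives net 92, ≥ 76, so (a) meets the standard; on (b) the weight is 92 less the opposing 7 gives net 85, ≥ 76, so (b) meets the standard; on (c) the weight is 87 less the opposing 11 gives net 76, which does reach 76, so (c) meets the standard.
  The appellant carries Stage 1; the department now bears the burden.
At Stage 2 the department must meet clear and convincing evidence (weight is at least 76): on (d) the weight is 75, which does not reach 76, so (d) does not meet the standard; on (e) the weight is 81 less the opposing 5 gives net 76, which does reach 76, so (e) meets the standard.
  Stage 2 not carried; the department fails its burden.
The appellant prevails.

appellant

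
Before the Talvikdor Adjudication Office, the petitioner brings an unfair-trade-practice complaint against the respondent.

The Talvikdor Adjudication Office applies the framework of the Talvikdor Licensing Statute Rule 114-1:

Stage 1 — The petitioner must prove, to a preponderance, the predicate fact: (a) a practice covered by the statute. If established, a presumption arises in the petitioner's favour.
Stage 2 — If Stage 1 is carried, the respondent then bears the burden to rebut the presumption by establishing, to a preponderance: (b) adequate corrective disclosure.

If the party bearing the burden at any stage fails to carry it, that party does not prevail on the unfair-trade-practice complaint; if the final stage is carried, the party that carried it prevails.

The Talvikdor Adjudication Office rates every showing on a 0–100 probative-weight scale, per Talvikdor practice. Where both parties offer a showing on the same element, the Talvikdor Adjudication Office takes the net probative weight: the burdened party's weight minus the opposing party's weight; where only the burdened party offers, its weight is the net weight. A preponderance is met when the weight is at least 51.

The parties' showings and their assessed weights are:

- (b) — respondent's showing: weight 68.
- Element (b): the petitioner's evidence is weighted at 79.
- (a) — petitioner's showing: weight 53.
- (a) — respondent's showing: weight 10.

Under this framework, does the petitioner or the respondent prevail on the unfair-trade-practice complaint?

Stage 1 — burden on petitioner; standard: a preponderance (weight is at least 51).
    (a): 53 − 10 = 43 < 51 [not met]
  The petitioner does not carry Stage 1.
The analysis ends at Stage 1; the respondent prevails.

respondent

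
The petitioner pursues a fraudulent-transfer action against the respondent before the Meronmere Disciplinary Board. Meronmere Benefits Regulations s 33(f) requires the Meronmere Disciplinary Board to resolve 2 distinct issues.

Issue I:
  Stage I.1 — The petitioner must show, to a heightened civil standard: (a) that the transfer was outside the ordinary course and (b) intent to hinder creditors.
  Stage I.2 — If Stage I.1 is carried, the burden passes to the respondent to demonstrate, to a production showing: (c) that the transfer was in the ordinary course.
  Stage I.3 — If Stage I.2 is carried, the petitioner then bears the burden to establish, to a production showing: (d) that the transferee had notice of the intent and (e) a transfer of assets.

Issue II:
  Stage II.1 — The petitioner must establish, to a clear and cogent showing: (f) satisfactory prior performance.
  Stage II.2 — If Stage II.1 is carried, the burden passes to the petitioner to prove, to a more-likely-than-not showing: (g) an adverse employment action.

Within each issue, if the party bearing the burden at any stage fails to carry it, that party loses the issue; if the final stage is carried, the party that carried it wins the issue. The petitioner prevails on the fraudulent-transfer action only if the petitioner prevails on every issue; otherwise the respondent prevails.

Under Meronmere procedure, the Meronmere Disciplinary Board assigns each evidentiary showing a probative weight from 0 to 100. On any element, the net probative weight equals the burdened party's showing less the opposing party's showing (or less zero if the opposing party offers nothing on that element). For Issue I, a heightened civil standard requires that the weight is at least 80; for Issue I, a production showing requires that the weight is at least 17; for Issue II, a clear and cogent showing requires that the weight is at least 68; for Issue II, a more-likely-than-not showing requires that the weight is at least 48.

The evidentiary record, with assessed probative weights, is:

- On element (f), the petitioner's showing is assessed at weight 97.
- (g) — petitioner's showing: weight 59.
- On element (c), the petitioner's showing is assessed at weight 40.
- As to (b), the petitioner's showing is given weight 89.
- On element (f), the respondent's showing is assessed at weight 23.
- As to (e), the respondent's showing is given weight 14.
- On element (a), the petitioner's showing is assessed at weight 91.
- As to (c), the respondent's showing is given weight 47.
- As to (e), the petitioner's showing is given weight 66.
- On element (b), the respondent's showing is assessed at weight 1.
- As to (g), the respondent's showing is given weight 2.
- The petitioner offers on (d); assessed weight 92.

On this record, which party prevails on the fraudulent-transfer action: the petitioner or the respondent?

— Issue I —
At Stage I.1 the petitioner must meet a heightened civil standard (weight is at least 80): on (a) the weight is 91, ≥ 80, so (a) meets the standard; on (b) the weight is 89 less the opposing 1 gives net 88, which does reach 80, so (b) meets the standard.
  The petitioner carries Stage I.1; the respondent now bears the burden.
At Stage I.2 the respondent must meet a production showing (weight is at least 17): on (c) the weight is 47 less the opposing 40 gives net 7, < 17, so (c) does not meet the standard.
  Stage I.2 not carried; the respondent fails its burden.
So the petitioner prevails on this issue.
— Issue II —
At Stage II.1 the petitioner must meet a clear and cogent showing (weight is at least 68): on (f) the weight is 97 less the opposing 23 gives net 74, ≥ 68, so (f) meets the standard.
  Stage II.1 is satisfied; the petitioner continues to bear the burden.
At Stage II.2 the petitioner must meet a more-likely-than-not showing (weight is at least 48): on (g) the weight is 59 less the opposing 2 gives net 57, ≥ 48, so (g) meets the standard.
  All elements met at the final stage.
Every stage carried; the petitioner prevails on this issue.
Per-issue: Issue I → petitioner; Issue II → petitioner. The petitioner must prevail on every issue; overall, the petitioner prevails.

petitioner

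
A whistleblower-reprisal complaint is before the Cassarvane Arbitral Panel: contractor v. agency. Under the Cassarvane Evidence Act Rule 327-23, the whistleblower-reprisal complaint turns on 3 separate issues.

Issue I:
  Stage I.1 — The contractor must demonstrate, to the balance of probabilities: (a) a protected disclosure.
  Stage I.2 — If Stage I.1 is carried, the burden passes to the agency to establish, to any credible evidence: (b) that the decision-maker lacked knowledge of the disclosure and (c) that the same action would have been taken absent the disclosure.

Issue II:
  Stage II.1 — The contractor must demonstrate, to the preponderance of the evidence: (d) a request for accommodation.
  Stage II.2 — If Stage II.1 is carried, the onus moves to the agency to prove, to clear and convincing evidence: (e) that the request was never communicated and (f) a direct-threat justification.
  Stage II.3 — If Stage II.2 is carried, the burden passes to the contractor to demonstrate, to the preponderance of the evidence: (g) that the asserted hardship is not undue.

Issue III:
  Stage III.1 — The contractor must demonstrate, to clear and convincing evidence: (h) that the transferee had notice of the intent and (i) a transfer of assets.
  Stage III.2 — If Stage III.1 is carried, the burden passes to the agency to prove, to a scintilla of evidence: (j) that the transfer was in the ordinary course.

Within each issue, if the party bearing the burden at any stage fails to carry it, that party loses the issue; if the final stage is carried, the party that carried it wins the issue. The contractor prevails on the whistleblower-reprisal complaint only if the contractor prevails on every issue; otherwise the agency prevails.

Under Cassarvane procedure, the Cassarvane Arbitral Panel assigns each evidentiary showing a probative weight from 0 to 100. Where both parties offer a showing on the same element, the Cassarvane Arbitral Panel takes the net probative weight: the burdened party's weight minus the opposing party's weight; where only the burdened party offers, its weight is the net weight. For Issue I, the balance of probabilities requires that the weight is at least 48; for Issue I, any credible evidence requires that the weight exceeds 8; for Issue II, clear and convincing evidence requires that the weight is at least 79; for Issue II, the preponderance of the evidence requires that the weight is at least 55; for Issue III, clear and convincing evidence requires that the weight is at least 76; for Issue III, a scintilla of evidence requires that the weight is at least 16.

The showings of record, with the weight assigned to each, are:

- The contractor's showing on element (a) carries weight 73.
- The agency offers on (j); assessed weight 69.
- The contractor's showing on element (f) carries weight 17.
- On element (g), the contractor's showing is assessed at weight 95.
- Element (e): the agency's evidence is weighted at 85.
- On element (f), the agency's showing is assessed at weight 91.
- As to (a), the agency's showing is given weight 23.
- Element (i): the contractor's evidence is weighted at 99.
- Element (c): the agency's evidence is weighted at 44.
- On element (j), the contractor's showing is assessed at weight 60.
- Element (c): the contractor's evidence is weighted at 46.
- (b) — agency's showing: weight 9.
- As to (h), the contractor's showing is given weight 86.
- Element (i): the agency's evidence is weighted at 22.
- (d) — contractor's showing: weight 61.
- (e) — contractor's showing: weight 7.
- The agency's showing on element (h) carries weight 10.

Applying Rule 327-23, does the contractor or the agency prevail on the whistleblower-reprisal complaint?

— Issue I —
Stage I.1 (contractor, the balance of probabilities, weight is at least 48): (a) net 73−23=50 ≥ 48 — meets.
  All elements met. The burden passes to the agency.
Stage I.2 (agency, any credible evidence, weight exceeds 8): (b) 9 > 8 — meets; (c) net 44−46=-2 ≤ 8 — fails.
  The agency does not carry Stage I.2.
So the contractor prevails on this issue.
— Issue II —
Stage II.1 — burden on contractor; standard: the preponderance of the evidence (weight is at least 55).
    (d): 61 ≥ 55 [met]
  All elements met. The burden passes to the agency.
Stage II.2 — burden on agency; standard: clear and convincing evidence (weight is at least 79).
    (e): 85 − 7 = 78 < 79 [not met]
    (f): 91 − 17 = 74 < 79 [not met]
  Stage II.2 not carried; the agency fails its burden.
The analysis ends at Stage II.2; the contractor prevails on this issue.
— Issue III —
Stage III.1 (contractor, clear and convincing evidence, weight is at least 76): (h) net 86−10=76 ≥ 76 — meets; (i) net 99−22=77 ≥ 76 — meets.
  Stage III.1 is satisfied; the onus moves to the agency.
Stage III.2 (agency, a scintilla of evidence, weight is at least 16): (j) net 69−60=9 < 16 — fails.
  Stage III.2 not carried; the agency fails its burden.
The analysis ends at Stage III.2; the contractor prevails on this issue.
Per-issue: Issue I → contractor; Issue II → contractor; Issue III → contractor. The contractor must prevail on every issue; overall, the contractor prevails.

contractor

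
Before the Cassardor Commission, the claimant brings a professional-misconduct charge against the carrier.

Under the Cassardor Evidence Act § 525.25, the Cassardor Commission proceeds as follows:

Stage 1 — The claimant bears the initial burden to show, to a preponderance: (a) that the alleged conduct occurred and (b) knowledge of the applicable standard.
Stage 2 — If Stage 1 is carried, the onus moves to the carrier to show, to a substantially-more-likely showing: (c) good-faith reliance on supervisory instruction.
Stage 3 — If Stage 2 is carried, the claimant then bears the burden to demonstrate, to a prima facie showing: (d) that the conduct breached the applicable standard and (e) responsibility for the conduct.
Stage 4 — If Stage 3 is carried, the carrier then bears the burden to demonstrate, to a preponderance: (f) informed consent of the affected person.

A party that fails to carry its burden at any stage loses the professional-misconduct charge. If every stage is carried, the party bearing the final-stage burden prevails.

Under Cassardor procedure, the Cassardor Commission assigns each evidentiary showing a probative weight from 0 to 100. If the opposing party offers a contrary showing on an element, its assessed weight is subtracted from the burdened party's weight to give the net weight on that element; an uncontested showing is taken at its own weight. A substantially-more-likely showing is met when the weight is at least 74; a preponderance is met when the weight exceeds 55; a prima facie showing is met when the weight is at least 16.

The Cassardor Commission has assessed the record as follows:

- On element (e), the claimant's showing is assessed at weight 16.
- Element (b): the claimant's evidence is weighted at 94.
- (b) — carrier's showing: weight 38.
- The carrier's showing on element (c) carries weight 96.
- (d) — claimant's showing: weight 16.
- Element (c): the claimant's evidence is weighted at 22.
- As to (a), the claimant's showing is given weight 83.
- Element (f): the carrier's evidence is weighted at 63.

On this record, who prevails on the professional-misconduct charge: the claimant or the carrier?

carrier

Stage 1 — burden on claimant; standard: a preponderance (weight exceeds 55).
    (a): 83 > 55 [met]
    (b): 94 − 38 = 56 > 55 [met]
  Stage 1 carried; the burden shifts to the carrier.
Stage 2 — burden on carrier; standard: a substantially-more-likely showing (weight is at least 74).
    (c): 96 − 22 = 74 ≥ 74 [met]
  Stage 2 is satisfied; the onus moves to the claimant.
Stage 3 — burden on claimant; standard: a prima facie showing (weight is at least 16).
    (d): 16 ≥ 16 [met]
    (e): 16 ≥ 16 [met]
  Stage 3 is satisfied; the onus moves to the carrier.
Stage 4 — burden on carrier; standard: a preponderance (weight exceeds 55).
    (f): 63 > 55 [met]
  Stage 4 carried; the final stage is satisfied.
Every stage carried; the carrier prevails.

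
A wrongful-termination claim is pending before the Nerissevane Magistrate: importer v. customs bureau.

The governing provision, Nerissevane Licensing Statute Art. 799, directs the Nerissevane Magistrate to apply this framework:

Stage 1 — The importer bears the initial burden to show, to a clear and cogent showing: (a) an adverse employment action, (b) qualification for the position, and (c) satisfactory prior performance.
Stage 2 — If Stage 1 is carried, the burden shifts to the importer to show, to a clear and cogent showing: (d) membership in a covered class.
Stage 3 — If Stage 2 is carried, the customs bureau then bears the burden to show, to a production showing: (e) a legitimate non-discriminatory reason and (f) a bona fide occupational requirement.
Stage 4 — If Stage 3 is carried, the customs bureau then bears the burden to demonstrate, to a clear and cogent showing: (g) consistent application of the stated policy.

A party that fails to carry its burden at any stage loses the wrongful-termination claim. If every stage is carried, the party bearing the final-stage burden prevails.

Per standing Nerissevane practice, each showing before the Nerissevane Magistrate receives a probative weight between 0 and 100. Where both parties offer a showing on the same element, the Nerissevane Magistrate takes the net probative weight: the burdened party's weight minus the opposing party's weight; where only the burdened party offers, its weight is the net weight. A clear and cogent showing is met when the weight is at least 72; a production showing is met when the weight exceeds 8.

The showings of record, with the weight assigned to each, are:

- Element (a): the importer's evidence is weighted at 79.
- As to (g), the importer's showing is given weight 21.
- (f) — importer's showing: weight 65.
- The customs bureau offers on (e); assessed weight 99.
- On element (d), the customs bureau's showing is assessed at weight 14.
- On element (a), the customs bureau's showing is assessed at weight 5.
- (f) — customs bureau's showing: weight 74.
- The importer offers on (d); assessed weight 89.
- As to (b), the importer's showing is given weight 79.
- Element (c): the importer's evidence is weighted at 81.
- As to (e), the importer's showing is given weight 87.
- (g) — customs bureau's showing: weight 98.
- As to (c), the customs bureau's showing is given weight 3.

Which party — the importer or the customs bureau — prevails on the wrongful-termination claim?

At Stage 1 the importer must meet a clear and cogent showing (weight is at least 72): on (a) the weight is 79 less the opposing 5 gives net 74, ≥ 72, so (a) meets the standard; on (b) the weight is 79, which does reach 72, so (b) meets the standard; on (c) the weight is 81 less the opposing 3 gives net 78, ≥ 72, so (c) meets the standard.
  All elements met. The importer retains the burden for Stage 2.
At Stage 2 the importer must meet a clear and cogent showing (weight is at least 72): on (d) the weight is 89 less the opposing 14 gives net 75, which does reach 72, so (d) meets the standard.
  All elements met. The burden passes to the customs bureau.
At Stage 3 the customs bureau must meet a production showing (weight exceeds 8): on (e) the weight is 99 less the opposing 87 gives net 12, > 8, so (e) meets the standard; on (f) the weight is 74 less the opposing 65 gives net 9, which does exceed 8, so (f) meets the standard.
  Stage 3 is satisfied; the customs bureau continues to bear the burden.
At Stage 4 the customs bureau must meet a clear and cogent showing (weight is at least 72): on (g) the weight is 98 less the opposing 21 gives net 77, ≥ 72, so (g) meets the standard.
  All elements met at the final stage.
Every stage carried; the customs bureau prevails.

customs bureau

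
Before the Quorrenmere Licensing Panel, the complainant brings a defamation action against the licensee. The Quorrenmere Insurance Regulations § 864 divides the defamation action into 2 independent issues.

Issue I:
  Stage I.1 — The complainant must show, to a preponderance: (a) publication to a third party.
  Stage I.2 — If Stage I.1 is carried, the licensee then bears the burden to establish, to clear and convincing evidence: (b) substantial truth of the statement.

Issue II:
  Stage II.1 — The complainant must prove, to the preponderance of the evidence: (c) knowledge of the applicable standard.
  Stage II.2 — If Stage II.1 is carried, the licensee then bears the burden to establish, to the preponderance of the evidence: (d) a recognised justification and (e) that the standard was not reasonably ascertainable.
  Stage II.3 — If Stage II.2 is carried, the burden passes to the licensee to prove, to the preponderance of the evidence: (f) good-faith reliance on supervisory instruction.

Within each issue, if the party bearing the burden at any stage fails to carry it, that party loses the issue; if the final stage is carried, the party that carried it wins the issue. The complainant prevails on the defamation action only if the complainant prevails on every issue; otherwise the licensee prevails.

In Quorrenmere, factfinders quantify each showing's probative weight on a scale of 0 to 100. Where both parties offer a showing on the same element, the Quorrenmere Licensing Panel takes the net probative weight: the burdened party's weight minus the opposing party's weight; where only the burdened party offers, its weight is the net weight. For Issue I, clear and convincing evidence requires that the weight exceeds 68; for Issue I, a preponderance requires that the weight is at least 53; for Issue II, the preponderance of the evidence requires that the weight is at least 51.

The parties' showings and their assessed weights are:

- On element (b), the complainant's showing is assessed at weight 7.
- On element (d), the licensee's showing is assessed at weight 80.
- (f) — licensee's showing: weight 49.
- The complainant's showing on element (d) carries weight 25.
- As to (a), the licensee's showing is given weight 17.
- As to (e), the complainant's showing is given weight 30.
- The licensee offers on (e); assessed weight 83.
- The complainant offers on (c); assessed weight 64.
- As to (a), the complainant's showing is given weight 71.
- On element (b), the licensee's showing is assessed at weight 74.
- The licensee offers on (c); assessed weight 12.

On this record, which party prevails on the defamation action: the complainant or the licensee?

complainant

— Issue I —
Stage I.1 — burden on complainant; standard: a preponderance (weight is at least 53).
    (a): 71 − 17 = 54 ≥ 53 [met]
  Stage I.1 carried; the burden shifts to the licensee.
Stage I.2 — burden on licensee; standard: clear and convincing evidence (weight exceeds 68).
    (b): 74 − 7 = 67 ≤ 68 [not met]
  Stage I.2 not carried; the licensee fails its burden.
So the complainant prevails on this issue.
— Issue II —
Stage II.1 — burden on complainant; standard: the preponderance of the evidence (weight is at least 51).
    (c): 64 − 12 = 52 ≥ 51 [met]
  Stage II.1 carried; the burden shifts to the licensee.
Stage II.2 — burden on licensee; standard: the preponderance of the evidence (weight is at least 51).
    (d): 80 − 25 = 55 ≥ 51 [met]
    (e): 83 − 30 = 53 ≥ 51 [met]
  All elements met. The licensee retains the burden for Stage II.3.
Stage II.3 — burden on licensee; standard: the preponderance of the evidence (weight is at least 51).
    (f): 49 < 51 [not met]
  Stage II.3 not carried; the licensee fails its burden.
So the complainant prevails on this issue.
Per-issue: Issue I → complainant; Issue II → complainant. The complainant must prevail on every issue; overall, the complainant prevails.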